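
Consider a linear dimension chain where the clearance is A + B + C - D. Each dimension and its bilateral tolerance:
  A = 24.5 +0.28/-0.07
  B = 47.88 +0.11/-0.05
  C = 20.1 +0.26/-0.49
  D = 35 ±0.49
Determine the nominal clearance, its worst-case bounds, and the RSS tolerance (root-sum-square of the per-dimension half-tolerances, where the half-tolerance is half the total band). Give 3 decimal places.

Stack each dimension's contribution:
  +A: nom +24.500 → Σnom=24.500; wc +0.280/-0.070 → slack +0.280/-0.070; half-tol=0.175, Σhalf²=0.030625
  +B: nom +47.880 → Σnom=72.380; wc +0.110/-0.050 → slack +0.390/-0.120; half-tol=0.080, Σhalf²=0.037025
  +C: nom +20.100 → Σnom=92.480; wc +0.260/-0.490 → slack +0.650/-0.610; half-tol=0.375, Σhalf²=0.177650
  -D: nom -35.000 → Σnom=57.480; wc +0.490/-0.490 → slack +1.140/-1.100; half-tol=0.490, Σhalf²=0.417750
Nominal = 57.480. Worst-case = [57.480 - 1.100, 57.480 + 1.140] = [56.380, 58.620]. RSS = √0.417750 = 0.646.

nominal=57.480 wc=[56.380,58.620] rss=0.646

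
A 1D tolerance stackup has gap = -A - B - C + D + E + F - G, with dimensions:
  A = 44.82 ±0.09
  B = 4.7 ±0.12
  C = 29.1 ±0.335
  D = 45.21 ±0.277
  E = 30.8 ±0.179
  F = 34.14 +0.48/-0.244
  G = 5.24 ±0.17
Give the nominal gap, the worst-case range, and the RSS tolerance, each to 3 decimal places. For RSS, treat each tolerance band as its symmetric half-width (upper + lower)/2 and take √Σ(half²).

Stack each dimension's contribution:
  -A: nom -44.820 → Σnom=-44.820; wc +0.090/-0.090 → slack +0.090/-0.090; half-tol=0.090, Σhalf²=0.008100
  -B: nom -4.700 → Σnom=-49.520; wc +0.120/-0.120 → slack +0.210/-0.210; half-tol=0.120, Σhalf²=0.022500
  -C: nom -29.100 → Σnom=-78.620; wc +0.335/-0.335 → slack +0.545/-0.545; half-tol=0.335, Σhalf²=0.134725
  +D: nom +45.210 → Σnom=-33.410; wc +0.277/-0.277 → slack +0.822/-0.822; half-tol=0.277, Σhalf²=0.211454
  +E: nom +30.800 → Σnom=-2.610; wc +0.179/-0.179 → slack +1.001/-1.001; half-tol=0.179, Σhalf²=0.243495
  +F: nom +34.140 → Σnom=31.530; wc +0.480/-0.244 → slack +1.481/-1.245; half-tol=0.362, Σhalf²=0.374539
  -G: nom -5.240 → Σnom=26.290; wc +0.170/-0.170 → slack +1.651/-1.415; half-tol=0.170, Σhalf²=0.403439
Nominal = 26.290. Worst-case = [26.290 - 1.415, 26.290 + 1.651] = [24.875, 27.941]. RSS = √0.403439 = 0.635.

nominal=26.290 wc=[24.875,27.941] rss=0.635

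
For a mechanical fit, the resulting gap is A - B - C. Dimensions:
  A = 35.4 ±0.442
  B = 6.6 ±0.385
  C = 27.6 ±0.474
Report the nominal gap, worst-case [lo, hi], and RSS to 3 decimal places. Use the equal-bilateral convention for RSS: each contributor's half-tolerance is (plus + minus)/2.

nominal=1.200 wc=[-0.101,2.501] rss=0.754

Stack each dimension's contribution:
  +A: nom +35.400 → Σnom=35.400; wc +0.442/-0.442 → slack +0.442/-0.442; half-tol=0.442, Σhalf²=0.195364
  -B: nom -6.600 → Σnom=28.800; wc +0.385/-0.385 → slack +0.827/-0.827; half-tol=0.385, Σhalf²=0.343589
  -C: nom -27.600 → Σnom=1.200; wc +0.474/-0.474 → slack +1.301/-1.301; half-tol=0.474, Σhalf²=0.568265
Nominal = 1.200. Worst-case = [1.200 - 1.301, 1.200 + 1.301] = [-0.101, 2.501]. RSS = √0.568265 = 0.754.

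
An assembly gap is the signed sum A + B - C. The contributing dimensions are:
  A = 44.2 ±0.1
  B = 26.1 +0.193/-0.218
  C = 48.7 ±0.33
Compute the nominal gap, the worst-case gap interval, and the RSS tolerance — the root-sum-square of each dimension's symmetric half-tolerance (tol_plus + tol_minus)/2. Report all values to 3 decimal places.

nominal=21.600 wc=[20.952,22.223] rss=0.401

Stack each dimension's contribution:
  +A: nom +44.200 → Σnom=44.200; wc +0.100/-0.100 → slack +0.100/-0.100; half-tol=0.100, Σhalf²=0.010000
  +B: nom +26.100 → Σnom=70.300; wc +0.193/-0.218 → slack +0.293/-0.318; half-tol=0.206, Σhalf²=0.052230
  -C: nom -48.700 → Σnom=21.600; wc +0.330/-0.330 → slack +0.623/-0.648; half-tol=0.330, Σhalf²=0.161130
Nominal = 21.600. Worst-case = [21.600 - 0.648, 21.600 + 0.623] = [20.952, 22.223]. RSS = √0.161130 = 0.401.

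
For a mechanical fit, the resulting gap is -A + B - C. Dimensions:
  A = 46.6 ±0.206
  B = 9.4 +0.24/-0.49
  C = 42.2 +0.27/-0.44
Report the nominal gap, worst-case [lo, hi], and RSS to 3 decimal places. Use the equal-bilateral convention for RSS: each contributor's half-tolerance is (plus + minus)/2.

nominal=-79.400 wc=[-80.366,-78.514] rss=0.549

Stack each dimension's contribution:
  -A: nom -46.600 → Σnom=-46.600; wc +0.206/-0.206 → slack +0.206/-0.206; half-tol=0.206, Σhalf²=0.042436
  +B: nom +9.400 → Σnom=-37.200; wc +0.240/-0.490 → slack +0.446/-0.696; half-tol=0.365, Σhalf²=0.175661
  -C: nom -42.200 → Σnom=-79.400; wc +0.440/-0.270 → slack +0.886/-0.966; half-tol=0.355, Σhalf²=0.301686
Nominal = -79.400. Worst-case = [-79.400 - 0.966, -79.400 + 0.886] = [-80.366, -78.514]. RSS = √0.301686 = 0.549.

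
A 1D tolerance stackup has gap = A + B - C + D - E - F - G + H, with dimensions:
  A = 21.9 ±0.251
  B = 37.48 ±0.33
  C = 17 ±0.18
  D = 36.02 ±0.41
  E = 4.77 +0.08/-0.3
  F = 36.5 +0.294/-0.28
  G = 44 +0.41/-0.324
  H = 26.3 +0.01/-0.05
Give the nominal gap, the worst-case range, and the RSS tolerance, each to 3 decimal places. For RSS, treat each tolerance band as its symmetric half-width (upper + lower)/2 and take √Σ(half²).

Stack each dimension's contribution:
  +A: nom +21.900 → Σnom=21.900; wc +0.251/-0.251 → slack +0.251/-0.251; half-tol=0.251, Σhalf²=0.063001
  +B: nom +37.480 → Σnom=59.380; wc +0.330/-0.330 → slack +0.581/-0.581; half-tol=0.330, Σhalf²=0.171901
  -C: nom -17.000 → Σnom=42.380; wc +0.180/-0.180 → slack +0.761/-0.761; half-tol=0.180, Σhalf²=0.204301
  +D: nom +36.020 → Σnom=78.400; wc +0.410/-0.410 → slack +1.171/-1.171; half-tol=0.410, Σhalf²=0.372401
  -E: nom -4.770 → Σnom=73.630; wc +0.300/-0.080 → slack +1.471/-1.251; half-tol=0.190, Σhalf²=0.408501
  -F: nom -36.500 → Σnom=37.130; wc +0.280/-0.294 → slack +1.751/-1.545; half-tol=0.287, Σhalf²=0.490870
  -G: nom -44.000 → Σnom=-6.870; wc +0.324/-0.410 → slack +2.075/-1.955; half-tol=0.367, Σhalf²=0.625559
  +H: nom +26.300 → Σnom=19.430; wc +0.010/-0.050 → slack +2.085/-2.005; half-tol=0.030, Σhalf²=0.626459
Nominal = 19.430. Worst-case = [19.430 - 2.005, 19.430 + 2.085] = [17.425, 21.515]. RSS = √0.626459 = 0.791.

nominal=19.430 wc=[17.425,21.515] rss=0.791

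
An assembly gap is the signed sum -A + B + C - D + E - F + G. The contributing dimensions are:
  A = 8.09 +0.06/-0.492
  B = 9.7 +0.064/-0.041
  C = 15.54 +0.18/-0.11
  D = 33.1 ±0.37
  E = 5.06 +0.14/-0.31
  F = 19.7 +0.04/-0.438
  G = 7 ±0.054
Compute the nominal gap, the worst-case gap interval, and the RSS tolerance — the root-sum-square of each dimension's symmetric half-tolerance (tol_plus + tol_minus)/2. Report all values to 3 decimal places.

Stack each dimension's contribution:
  -A: nom -8.090 → Σnom=-8.090; wc +0.492/-0.060 → slack +0.492/-0.060; half-tol=0.276, Σhalf²=0.076176
  +B: nom +9.700 → Σnom=1.610; wc +0.064/-0.041 → slack +0.556/-0.101; half-tol=0.053, Σhalf²=0.078932
  +C: nom +15.540 → Σnom=17.150; wc +0.180/-0.110 → slack +0.736/-0.211; half-tol=0.145, Σhalf²=0.099957
  -D: nom -33.100 → Σnom=-15.950; wc +0.370/-0.370 → slack +1.106/-0.581; half-tol=0.370, Σhalf²=0.236857
  +E: nom +5.060 → Σnom=-10.890; wc +0.140/-0.310 → slack +1.246/-0.891; half-tol=0.225, Σhalf²=0.287482
  -F: nom -19.700 → Σnom=-30.590; wc +0.438/-0.040 → slack +1.684/-0.931; half-tol=0.239, Σhalf²=0.344603
  +G: nom +7.000 → Σnom=-23.590; wc +0.054/-0.054 → slack +1.738/-0.985; half-tol=0.054, Σhalf²=0.347519
Nominal = -23.590. Worst-case = [-23.590 - 0.985, -23.590 + 1.738] = [-24.575, -21.852]. RSS = √0.347519 = 0.590.

nominal=-23.590 wc=[-24.575,-21.852] rss=0.590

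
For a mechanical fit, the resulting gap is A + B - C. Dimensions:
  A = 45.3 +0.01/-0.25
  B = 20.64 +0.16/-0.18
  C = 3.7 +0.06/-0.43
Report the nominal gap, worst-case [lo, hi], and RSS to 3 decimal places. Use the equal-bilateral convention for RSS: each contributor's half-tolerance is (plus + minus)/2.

Stack each dimension's contribution:
  +A: nom +45.300 → Σnom=45.300; wc +0.010/-0.250 → slack +0.010/-0.250; half-tol=0.130, Σhalf²=0.016900
  +B: nom +20.640 → Σnom=65.940; wc +0.160/-0.180 → slack +0.170/-0.430; half-tol=0.170, Σhalf²=0.045800
  -C: nom -3.700 → Σnom=62.240; wc +0.430/-0.060 → slack +0.600/-0.490; half-tol=0.245, Σhalf²=0.105825
Nominal = 62.240. Worst-case = [62.240 - 0.490, 62.240 + 0.600] = [61.750, 62.840]. RSS = √0.105825 = 0.325.

nominal=62.240 wc=[61.750,62.840] rss=0.325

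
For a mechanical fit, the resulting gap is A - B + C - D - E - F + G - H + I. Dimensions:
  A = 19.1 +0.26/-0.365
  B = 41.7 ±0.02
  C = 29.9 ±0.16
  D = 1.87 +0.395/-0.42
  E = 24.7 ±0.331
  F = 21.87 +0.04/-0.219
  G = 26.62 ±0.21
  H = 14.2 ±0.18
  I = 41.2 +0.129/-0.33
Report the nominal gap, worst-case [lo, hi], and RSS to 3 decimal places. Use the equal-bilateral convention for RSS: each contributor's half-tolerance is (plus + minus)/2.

Stack each dimension's contribution:
  +A: nom +19.100 → Σnom=19.100; wc +0.260/-0.365 → slack +0.260/-0.365; half-tol=0.312, Σhalf²=0.097656
  -B: nom -41.700 → Σnom=-22.600; wc +0.020/-0.020 → slack +0.280/-0.385; half-tol=0.020, Σhalf²=0.098056
  +C: nom +29.900 → Σnom=7.300; wc +0.160/-0.160 → slack +0.440/-0.545; half-tol=0.160, Σhalf²=0.123656
  -D: nom -1.870 → Σnom=5.430; wc +0.420/-0.395 → slack +0.860/-0.940; half-tol=0.407, Σhalf²=0.289712
  -E: nom -24.700 → Σnom=-19.270; wc +0.331/-0.331 → slack +1.191/-1.271; half-tol=0.331, Σhalf²=0.399274
  -F: nom -21.870 → Σnom=-41.140; wc +0.219/-0.040 → slack +1.410/-1.311; half-tol=0.130, Σhalf²=0.416044
  +G: nom +26.620 → Σnom=-14.520; wc +0.210/-0.210 → slack +1.620/-1.521; half-tol=0.210, Σhalf²=0.460144
  -H: nom -14.200 → Σnom=-28.720; wc +0.180/-0.180 → slack +1.800/-1.701; half-tol=0.180, Σhalf²=0.492544
  +I: nom +41.200 → Σnom=12.480; wc +0.129/-0.330 → slack +1.929/-2.031; half-tol=0.230, Σhalf²=0.545214
Nominal = 12.480. Worst-case = [12.480 - 2.031, 12.480 + 1.929] = [10.449, 14.409]. RSS = √0.545214 = 0.738.

nominal=12.480 wc=[10.449,14.409] rss=0.738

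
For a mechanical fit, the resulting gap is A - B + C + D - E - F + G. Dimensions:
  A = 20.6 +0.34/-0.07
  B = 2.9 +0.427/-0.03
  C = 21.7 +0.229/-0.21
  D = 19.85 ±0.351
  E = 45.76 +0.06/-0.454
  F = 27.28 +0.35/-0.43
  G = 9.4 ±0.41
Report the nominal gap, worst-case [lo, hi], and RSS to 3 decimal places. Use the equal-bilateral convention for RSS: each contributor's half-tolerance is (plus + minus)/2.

Stack each dimension's contribution:
  +A: nom +20.600 → Σnom=20.600; wc +0.340/-0.070 → slack +0.340/-0.070; half-tol=0.205, Σhalf²=0.042025
  -B: nom -2.900 → Σnom=17.700; wc +0.030/-0.427 → slack +0.370/-0.497; half-tol=0.228, Σhalf²=0.094237
  +C: nom +21.700 → Σnom=39.400; wc +0.229/-0.210 → slack +0.599/-0.707; half-tol=0.220, Σhalf²=0.142418
  +D: nom +19.850 → Σnom=59.250; wc +0.351/-0.351 → slack +0.950/-1.058; half-tol=0.351, Σhalf²=0.265618
  -E: nom -45.760 → Σnom=13.490; wc +0.454/-0.060 → slack +1.404/-1.118; half-tol=0.257, Σhalf²=0.331668
  -F: nom -27.280 → Σnom=-13.790; wc +0.430/-0.350 → slack +1.834/-1.468; half-tol=0.390, Σhalf²=0.483768
  +G: nom +9.400 → Σnom=-4.390; wc +0.410/-0.410 → slack +2.244/-1.878; half-tol=0.410, Σhalf²=0.651868
Nominal = -4.390. Worst-case = [-4.390 - 1.878, -4.390 + 2.244] = [-6.268, -2.146]. RSS = √0.651868 = 0.807.

nominal=-4.390 wc=[-6.268,-2.146] rss=0.807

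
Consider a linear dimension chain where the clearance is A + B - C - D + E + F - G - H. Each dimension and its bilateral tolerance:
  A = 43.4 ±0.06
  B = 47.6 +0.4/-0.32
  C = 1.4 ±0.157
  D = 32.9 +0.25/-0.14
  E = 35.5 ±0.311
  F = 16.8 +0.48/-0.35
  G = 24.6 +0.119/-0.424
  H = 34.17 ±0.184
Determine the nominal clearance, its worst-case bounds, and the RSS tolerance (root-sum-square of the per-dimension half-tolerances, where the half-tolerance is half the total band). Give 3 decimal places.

Stack each dimension's contribution:
  +A: nom +43.400 → Σnom=43.400; wc +0.060/-0.060 → slack +0.060/-0.060; half-tol=0.060, Σhalf²=0.003600
  +B: nom +47.600 → Σnom=91.000; wc +0.400/-0.320 → slack +0.460/-0.380; half-tol=0.360, Σhalf²=0.133200
  -C: nom -1.400 → Σnom=89.600; wc +0.157/-0.157 → slack +0.617/-0.537; half-tol=0.157, Σhalf²=0.157849
  -D: nom -32.900 → Σnom=56.700; wc +0.140/-0.250 → slack +0.757/-0.787; half-tol=0.195, Σhalf²=0.195874
  +E: nom +35.500 → Σnom=92.200; wc +0.311/-0.311 → slack +1.068/-1.098; half-tol=0.311, Σhalf²=0.292595
  +F: nom +16.800 → Σnom=109.000; wc +0.480/-0.350 → slack +1.548/-1.448; half-tol=0.415, Σhalf²=0.464820
  -G: nom -24.600 → Σnom=84.400; wc +0.424/-0.119 → slack +1.972/-1.567; half-tol=0.271, Σhalf²=0.538532
  -H: nom -34.170 → Σnom=50.230; wc +0.184/-0.184 → slack +2.156/-1.751; half-tol=0.184, Σhalf²=0.572388
Nominal = 50.230. Worst-case = [50.230 - 1.751, 50.230 + 2.156] = [48.479, 52.386]. RSS = √0.572388 = 0.757.

nominal=50.230 wc=[48.479,52.386] rss=0.757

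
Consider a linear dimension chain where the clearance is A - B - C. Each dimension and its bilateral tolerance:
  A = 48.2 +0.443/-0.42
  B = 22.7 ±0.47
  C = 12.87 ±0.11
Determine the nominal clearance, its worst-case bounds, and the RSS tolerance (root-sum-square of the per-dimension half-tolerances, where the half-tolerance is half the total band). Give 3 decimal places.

nominal=12.630 wc=[11.630,13.653] rss=0.647

Stack each dimension's contribution:
  +A: nom +48.200 → Σnom=48.200; wc +0.443/-0.420 → slack +0.443/-0.420; half-tol=0.431, Σhalf²=0.186192
  -B: nom -22.700 → Σnom=25.500; wc +0.470/-0.470 → slack +0.913/-0.890; half-tol=0.470, Σhalf²=0.407092
  -C: nom -12.870 → Σnom=12.630; wc +0.110/-0.110 → slack +1.023/-1.000; half-tol=0.110, Σhalf²=0.419192
Nominal = 12.630. Worst-case = [12.630 - 1.000, 12.630 + 1.023] = [11.630, 13.653]. RSS = √0.419192 = 0.647.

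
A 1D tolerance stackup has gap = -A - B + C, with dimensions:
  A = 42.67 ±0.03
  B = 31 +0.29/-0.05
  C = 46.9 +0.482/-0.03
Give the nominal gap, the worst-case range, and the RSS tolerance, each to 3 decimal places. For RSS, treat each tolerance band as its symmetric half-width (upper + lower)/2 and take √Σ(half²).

Stack each dimension's contribution:
  -A: nom -42.670 → Σnom=-42.670; wc +0.030/-0.030 → slack +0.030/-0.030; half-tol=0.030, Σhalf²=0.000900
  -B: nom -31.000 → Σnom=-73.670; wc +0.050/-0.290 → slack +0.080/-0.320; half-tol=0.170, Σhalf²=0.029800
  +C: nom +46.900 → Σnom=-26.770; wc +0.482/-0.030 → slack +0.562/-0.350; half-tol=0.256, Σhalf²=0.095336
Nominal = -26.770. Worst-case = [-26.770 - 0.350, -26.770 + 0.562] = [-27.120, -26.208]. RSS = √0.095336 = 0.309.

nominal=-26.770 wc=[-27.120,-26.208] rss=0.309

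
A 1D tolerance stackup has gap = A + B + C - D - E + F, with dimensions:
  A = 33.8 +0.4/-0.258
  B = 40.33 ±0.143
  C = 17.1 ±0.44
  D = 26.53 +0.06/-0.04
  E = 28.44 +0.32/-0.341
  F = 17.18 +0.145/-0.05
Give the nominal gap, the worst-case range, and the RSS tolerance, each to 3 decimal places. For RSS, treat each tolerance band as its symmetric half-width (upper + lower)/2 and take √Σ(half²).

nominal=53.440 wc=[52.169,54.949] rss=0.666

Stack each dimension's contribution:
  +A: nom +33.800 → Σnom=33.800; wc +0.400/-0.258 → slack +0.400/-0.258; half-tol=0.329, Σhalf²=0.108241
  +B: nom +40.330 → Σnom=74.130; wc +0.143/-0.143 → slack +0.543/-0.401; half-tol=0.143, Σhalf²=0.128690
  +C: nom +17.100 → Σnom=91.230; wc +0.440/-0.440 → slack +0.983/-0.841; half-tol=0.440, Σhalf²=0.322290
  -D: nom -26.530 → Σnom=64.700; wc +0.040/-0.060 → slack +1.023/-0.901; half-tol=0.050, Σhalf²=0.324790
  -E: nom -28.440 → Σnom=36.260; wc +0.341/-0.320 → slack +1.364/-1.221; half-tol=0.331, Σhalf²=0.434020
  +F: nom +17.180 → Σnom=53.440; wc +0.145/-0.050 → slack +1.509/-1.271; half-tol=0.098, Σhalf²=0.443526
Nominal = 53.440. Worst-case = [53.440 - 1.271, 53.440 + 1.509] = [52.169, 54.949]. RSS = √0.443526 = 0.666.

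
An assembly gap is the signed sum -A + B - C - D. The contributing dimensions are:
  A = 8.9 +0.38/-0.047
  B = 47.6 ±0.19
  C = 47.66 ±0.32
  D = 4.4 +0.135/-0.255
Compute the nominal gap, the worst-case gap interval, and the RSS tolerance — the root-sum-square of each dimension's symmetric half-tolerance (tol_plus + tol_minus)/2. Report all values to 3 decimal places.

nominal=-13.360 wc=[-14.385,-12.548] rss=0.471

Stack each dimension's contribution:
  -A: nom -8.900 → Σnom=-8.900; wc +0.047/-0.380 → slack +0.047/-0.380; half-tol=0.213, Σhalf²=0.045582
  +B: nom +47.600 → Σnom=38.700; wc +0.190/-0.190 → slack +0.237/-0.570; half-tol=0.190, Σhalf²=0.081682
  -C: nom -47.660 → Σnom=-8.960; wc +0.320/-0.320 → slack +0.557/-0.890; half-tol=0.320, Σhalf²=0.184082
  -D: nom -4.400 → Σnom=-13.360; wc +0.255/-0.135 → slack +0.812/-1.025; half-tol=0.195, Σhalf²=0.222107
Nominal = -13.360. Worst-case = [-13.360 - 1.025, -13.360 + 0.812] = [-14.385, -12.548]. RSS = √0.222107 = 0.471.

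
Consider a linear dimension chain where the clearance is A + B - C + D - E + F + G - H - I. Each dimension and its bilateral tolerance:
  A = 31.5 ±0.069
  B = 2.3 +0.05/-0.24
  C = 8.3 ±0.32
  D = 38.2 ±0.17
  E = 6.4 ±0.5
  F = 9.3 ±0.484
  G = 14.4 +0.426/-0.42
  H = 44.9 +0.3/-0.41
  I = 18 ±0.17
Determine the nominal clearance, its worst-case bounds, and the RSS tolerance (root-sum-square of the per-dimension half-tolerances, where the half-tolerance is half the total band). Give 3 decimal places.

Stack each dimension's contribution:
  +A: nom +31.500 → Σnom=31.500; wc +0.069/-0.069 → slack +0.069/-0.069; half-tol=0.069, Σhalf²=0.004761
  +B: nom +2.300 → Σnom=33.800; wc +0.050/-0.240 → slack +0.119/-0.309; half-tol=0.145, Σhalf²=0.025786
  -C: nom -8.300 → Σnom=25.500; wc +0.320/-0.320 → slack +0.439/-0.629; half-tol=0.320, Σhalf²=0.128186
  +D: nom +38.200 → Σnom=63.700; wc +0.170/-0.170 → slack +0.609/-0.799; half-tol=0.170, Σhalf²=0.157086
  -E: nom -6.400 → Σnom=57.300; wc +0.500/-0.500 → slack +1.109/-1.299; half-tol=0.500, Σhalf²=0.407086
  +F: nom +9.300 → Σnom=66.600; wc +0.484/-0.484 → slack +1.593/-1.783; half-tol=0.484, Σhalf²=0.641342
  +G: nom +14.400 → Σnom=81.000; wc +0.426/-0.420 → slack +2.019/-2.203; half-tol=0.423, Σhalf²=0.820271
  -H: nom -44.900 → Σnom=36.100; wc +0.410/-0.300 → slack +2.429/-2.503; half-tol=0.355, Σhalf²=0.946296
  -I: nom -18.000 → Σnom=18.100; wc +0.170/-0.170 → slack +2.599/-2.673; half-tol=0.170, Σhalf²=0.975196
Nominal = 18.100. Worst-case = [18.100 - 2.673, 18.100 + 2.599] = [15.427, 20.699]. RSS = √0.975196 = 0.988.

nominal=18.100 wc=[15.427,20.699] rss=0.988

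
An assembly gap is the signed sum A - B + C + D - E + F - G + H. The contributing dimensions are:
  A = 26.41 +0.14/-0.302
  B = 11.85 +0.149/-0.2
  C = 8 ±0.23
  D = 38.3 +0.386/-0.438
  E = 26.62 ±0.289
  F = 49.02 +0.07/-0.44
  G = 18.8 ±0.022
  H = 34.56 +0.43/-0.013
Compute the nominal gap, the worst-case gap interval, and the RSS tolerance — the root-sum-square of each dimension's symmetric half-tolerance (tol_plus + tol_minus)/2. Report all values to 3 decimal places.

nominal=99.020 wc=[97.137,100.787] rss=0.707

Stack each dimension's contribution:
  +A: nom +26.410 → Σnom=26.410; wc +0.140/-0.302 → slack +0.140/-0.302; half-tol=0.221, Σhalf²=0.048841
  -B: nom -11.850 → Σnom=14.560; wc +0.200/-0.149 → slack +0.340/-0.451; half-tol=0.174, Σhalf²=0.079291
  +C: nom +8.000 → Σnom=22.560; wc +0.230/-0.230 → slack +0.570/-0.681; half-tol=0.230, Σhalf²=0.132191
  +D: nom +38.300 → Σnom=60.860; wc +0.386/-0.438 → slack +0.956/-1.119; half-tol=0.412, Σhalf²=0.301935
  -E: nom -26.620 → Σnom=34.240; wc +0.289/-0.289 → slack +1.245/-1.408; half-tol=0.289, Σhalf²=0.385456
  +F: nom +49.020 → Σnom=83.260; wc +0.070/-0.440 → slack +1.315/-1.848; half-tol=0.255, Σhalf²=0.450481
  -G: nom -18.800 → Σnom=64.460; wc +0.022/-0.022 → slack +1.337/-1.870; half-tol=0.022, Σhalf²=0.450965
  +H: nom +34.560 → Σnom=99.020; wc +0.430/-0.013 → slack +1.767/-1.883; half-tol=0.222, Σhalf²=0.500027
Nominal = 99.020. Worst-case = [99.020 - 1.883, 99.020 + 1.767] = [97.137, 100.787]. RSS = √0.500027 = 0.707.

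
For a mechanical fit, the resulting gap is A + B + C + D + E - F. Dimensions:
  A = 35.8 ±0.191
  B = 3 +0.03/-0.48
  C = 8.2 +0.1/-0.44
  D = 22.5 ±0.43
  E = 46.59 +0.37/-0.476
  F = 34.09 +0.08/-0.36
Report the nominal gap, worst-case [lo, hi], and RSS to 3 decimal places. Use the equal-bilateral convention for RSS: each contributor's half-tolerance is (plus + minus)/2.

nominal=82.000 wc=[79.903,83.481] rss=0.766

Stack each dimension's contribution:
  +A: nom +35.800 → Σnom=35.800; wc +0.191/-0.191 → slack +0.191/-0.191; half-tol=0.191, Σhalf²=0.036481
  +B: nom +3.000 → Σnom=38.800; wc +0.030/-0.480 → slack +0.221/-0.671; half-tol=0.255, Σhalf²=0.101506
  +C: nom +8.200 → Σnom=47.000; wc +0.100/-0.440 → slack +0.321/-1.111; half-tol=0.270, Σhalf²=0.174406
  +D: nom +22.500 → Σnom=69.500; wc +0.430/-0.430 → slack +0.751/-1.541; half-tol=0.430, Σhalf²=0.359306
  +E: nom +46.590 → Σnom=116.090; wc +0.370/-0.476 → slack +1.121/-2.017; half-tol=0.423, Σhalf²=0.538235
  -F: nom -34.090 → Σnom=82.000; wc +0.360/-0.080 → slack +1.481/-2.097; half-tol=0.220, Σhalf²=0.586635
Nominal = 82.000. Worst-case = [82.000 - 2.097, 82.000 + 1.481] = [79.903, 83.481]. RSS = √0.586635 = 0.766.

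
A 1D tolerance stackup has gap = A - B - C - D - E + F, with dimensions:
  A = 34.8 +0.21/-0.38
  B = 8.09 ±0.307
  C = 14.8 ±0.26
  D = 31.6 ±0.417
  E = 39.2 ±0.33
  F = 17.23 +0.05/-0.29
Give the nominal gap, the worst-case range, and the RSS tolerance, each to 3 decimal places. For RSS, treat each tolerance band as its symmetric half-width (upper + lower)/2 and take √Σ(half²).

Stack each dimension's contribution:
  +A: nom +34.800 → Σnom=34.800; wc +0.210/-0.380 → slack +0.210/-0.380; half-tol=0.295, Σhalf²=0.087025
  -B: nom -8.090 → Σnom=26.710; wc +0.307/-0.307 → slack +0.517/-0.687; half-tol=0.307, Σhalf²=0.181274
  -C: nom -14.800 → Σnom=11.910; wc +0.260/-0.260 → slack +0.777/-0.947; half-tol=0.260, Σhalf²=0.248874
  -D: nom -31.600 → Σnom=-19.690; wc +0.417/-0.417 → slack +1.194/-1.364; half-tol=0.417, Σhalf²=0.422763
  -E: nom -39.200 → Σnom=-58.890; wc +0.330/-0.330 → slack +1.524/-1.694; half-tol=0.330, Σhalf²=0.531663
  +F: nom +17.230 → Σnom=-41.660; wc +0.050/-0.290 → slack +1.574/-1.984; half-tol=0.170, Σhalf²=0.560563
Nominal = -41.660. Worst-case = [-41.660 - 1.984, -41.660 + 1.574] = [-43.644, -40.086]. RSS = √0.560563 = 0.749.

nominal=-41.660 wc=[-43.644,-40.086] rss=0.749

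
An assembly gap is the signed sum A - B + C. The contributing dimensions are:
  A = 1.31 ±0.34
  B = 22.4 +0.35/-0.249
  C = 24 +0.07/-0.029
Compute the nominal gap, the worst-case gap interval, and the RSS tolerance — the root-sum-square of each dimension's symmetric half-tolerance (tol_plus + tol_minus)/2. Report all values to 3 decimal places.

Stack each dimension's contribution:
  +A: nom +1.310 → Σnom=1.310; wc +0.340/-0.340 → slack +0.340/-0.340; half-tol=0.340, Σhalf²=0.115600
  -B: nom -22.400 → Σnom=-21.090; wc +0.249/-0.350 → slack +0.589/-0.690; half-tol=0.299, Σhalf²=0.205300
  +C: nom +24.000 → Σnom=2.910; wc +0.070/-0.029 → slack +0.659/-0.719; half-tol=0.050, Σhalf²=0.207751
Nominal = 2.910. Worst-case = [2.910 - 0.719, 2.910 + 0.659] = [2.191, 3.569]. RSS = √0.207751 = 0.456.

nominal=2.910 wc=[2.191,3.569] rss=0.456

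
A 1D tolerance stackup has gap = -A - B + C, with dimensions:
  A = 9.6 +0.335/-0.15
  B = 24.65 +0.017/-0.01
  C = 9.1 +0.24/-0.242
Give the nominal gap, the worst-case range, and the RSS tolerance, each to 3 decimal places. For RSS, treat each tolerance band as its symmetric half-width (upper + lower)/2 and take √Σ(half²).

nominal=-25.150 wc=[-25.744,-24.750] rss=0.342

Stack each dimension's contribution:
  -A: nom -9.600 → Σnom=-9.600; wc +0.150/-0.335 → slack +0.150/-0.335; half-tol=0.242, Σhalf²=0.058806
  -B: nom -24.650 → Σnom=-34.250; wc +0.010/-0.017 → slack +0.160/-0.352; half-tol=0.014, Σhalf²=0.058988
  +C: nom +9.100 → Σnom=-25.150; wc +0.240/-0.242 → slack +0.400/-0.594; half-tol=0.241, Σhalf²=0.117069
Nominal = -25.150. Worst-case = [-25.150 - 0.594, -25.150 + 0.400] = [-25.744, -24.750]. RSS = √0.117069 = 0.342.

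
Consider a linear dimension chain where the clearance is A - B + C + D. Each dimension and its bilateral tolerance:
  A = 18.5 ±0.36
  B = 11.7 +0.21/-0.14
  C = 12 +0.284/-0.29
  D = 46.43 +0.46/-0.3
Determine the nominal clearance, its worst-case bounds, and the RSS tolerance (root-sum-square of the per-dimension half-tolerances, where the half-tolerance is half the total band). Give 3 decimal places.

Stack each dimension's contribution:
  +A: nom +18.500 → Σnom=18.500; wc +0.360/-0.360 → slack +0.360/-0.360; half-tol=0.360, Σhalf²=0.129600
  -B: nom -11.700 → Σnom=6.800; wc +0.140/-0.210 → slack +0.500/-0.570; half-tol=0.175, Σhalf²=0.160225
  +C: nom +12.000 → Σnom=18.800; wc +0.284/-0.290 → slack +0.784/-0.860; half-tol=0.287, Σhalf²=0.242594
  +D: nom +46.430 → Σnom=65.230; wc +0.460/-0.300 → slack +1.244/-1.160; half-tol=0.380, Σhalf²=0.386994
Nominal = 65.230. Worst-case = [65.230 - 1.160, 65.230 + 1.244] = [64.070, 66.474]. RSS = √0.386994 = 0.622.

nominal=65.230 wc=[64.070,66.474] rss=0.622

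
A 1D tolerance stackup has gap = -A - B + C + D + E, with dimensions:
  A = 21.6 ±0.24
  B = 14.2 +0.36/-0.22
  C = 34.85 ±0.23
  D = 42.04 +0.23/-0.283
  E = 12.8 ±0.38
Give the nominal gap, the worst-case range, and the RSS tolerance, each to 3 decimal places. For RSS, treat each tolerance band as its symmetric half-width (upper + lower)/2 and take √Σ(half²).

nominal=53.890 wc=[52.397,55.190] rss=0.636

Stack each dimension's contribution:
  -A: nom -21.600 → Σnom=-21.600; wc +0.240/-0.240 → slack +0.240/-0.240; half-tol=0.240, Σhalf²=0.057600
  -B: nom -14.200 → Σnom=-35.800; wc +0.220/-0.360 → slack +0.460/-0.600; half-tol=0.290, Σhalf²=0.141700
  +C: nom +34.850 → Σnom=-0.950; wc +0.230/-0.230 → slack +0.690/-0.830; half-tol=0.230, Σhalf²=0.194600
  +D: nom +42.040 → Σnom=41.090; wc +0.230/-0.283 → slack +0.920/-1.113; half-tol=0.257, Σhalf²=0.260392
  +E: nom +12.800 → Σnom=53.890; wc +0.380/-0.380 → slack +1.300/-1.493; half-tol=0.380, Σhalf²=0.404792
Nominal = 53.890. Worst-case = [53.890 - 1.493, 53.890 + 1.300] = [52.397, 55.190]. RSS = √0.404792 = 0.636.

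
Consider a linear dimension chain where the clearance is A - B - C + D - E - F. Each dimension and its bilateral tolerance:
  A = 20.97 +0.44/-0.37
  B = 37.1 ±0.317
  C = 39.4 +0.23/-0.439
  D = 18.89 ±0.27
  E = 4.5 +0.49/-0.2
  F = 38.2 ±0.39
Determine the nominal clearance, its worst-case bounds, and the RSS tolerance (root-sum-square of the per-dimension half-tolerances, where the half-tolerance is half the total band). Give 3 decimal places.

Stack each dimension's contribution:
  +A: nom +20.970 → Σnom=20.970; wc +0.440/-0.370 → slack +0.440/-0.370; half-tol=0.405, Σhalf²=0.164025
  -B: nom -37.100 → Σnom=-16.130; wc +0.317/-0.317 → slack +0.757/-0.687; half-tol=0.317, Σhalf²=0.264514
  -C: nom -39.400 → Σnom=-55.530; wc +0.439/-0.230 → slack +1.196/-0.917; half-tol=0.335, Σhalf²=0.376404
  +D: nom +18.890 → Σnom=-36.640; wc +0.270/-0.270 → slack +1.466/-1.187; half-tol=0.270, Σhalf²=0.449304
  -E: nom -4.500 → Σnom=-41.140; wc +0.200/-0.490 → slack +1.666/-1.677; half-tol=0.345, Σhalf²=0.568329
  -F: nom -38.200 → Σnom=-79.340; wc +0.390/-0.390 → slack +2.056/-2.067; half-tol=0.390, Σhalf²=0.720429
Nominal = -79.340. Worst-case = [-79.340 - 2.067, -79.340 + 2.056] = [-81.407, -77.284]. RSS = √0.720429 = 0.849.

nominal=-79.340 wc=[-81.407,-77.284] rss=0.849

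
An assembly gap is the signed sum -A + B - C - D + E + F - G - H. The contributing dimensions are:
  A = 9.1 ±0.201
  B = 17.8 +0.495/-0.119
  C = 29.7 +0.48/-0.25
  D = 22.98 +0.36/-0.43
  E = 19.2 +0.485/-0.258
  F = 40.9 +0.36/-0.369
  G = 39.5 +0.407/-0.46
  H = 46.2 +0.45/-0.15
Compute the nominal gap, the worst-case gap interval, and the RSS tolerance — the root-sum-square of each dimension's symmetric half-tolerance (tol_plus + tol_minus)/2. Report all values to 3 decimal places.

nominal=-69.580 wc=[-72.224,-66.749] rss=0.986

Stack each dimension's contribution:
  -A: nom -9.100 → Σnom=-9.100; wc +0.201/-0.201 → slack +0.201/-0.201; half-tol=0.201, Σhalf²=0.040401
  +B: nom +17.800 → Σnom=8.700; wc +0.495/-0.119 → slack +0.696/-0.320; half-tol=0.307, Σhalf²=0.134650
  -C: nom -29.700 → Σnom=-21.000; wc +0.250/-0.480 → slack +0.946/-0.800; half-tol=0.365, Σhalf²=0.267875
  -D: nom -22.980 → Σnom=-43.980; wc +0.430/-0.360 → slack +1.376/-1.160; half-tol=0.395, Σhalf²=0.423900
  +E: nom +19.200 → Σnom=-24.780; wc +0.485/-0.258 → slack +1.861/-1.418; half-tol=0.371, Σhalf²=0.561912
  +F: nom +40.900 → Σnom=16.120; wc +0.360/-0.369 → slack +2.221/-1.787; half-tol=0.364, Σhalf²=0.694773
  -G: nom -39.500 → Σnom=-23.380; wc +0.460/-0.407 → slack +2.681/-2.194; half-tol=0.433, Σhalf²=0.882695
  -H: nom -46.200 → Σnom=-69.580; wc +0.150/-0.450 → slack +2.831/-2.644; half-tol=0.300, Σhalf²=0.972695
Nominal = -69.580. Worst-case = [-69.580 - 2.644, -69.580 + 2.831] = [-72.224, -66.749]. RSS = √0.972695 = 0.986.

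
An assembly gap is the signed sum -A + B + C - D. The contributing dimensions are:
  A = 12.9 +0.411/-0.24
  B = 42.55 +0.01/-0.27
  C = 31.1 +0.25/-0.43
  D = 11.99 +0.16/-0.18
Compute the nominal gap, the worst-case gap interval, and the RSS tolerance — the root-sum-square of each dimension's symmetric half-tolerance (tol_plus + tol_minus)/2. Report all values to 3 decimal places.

Stack each dimension's contribution:
  -A: nom -12.900 → Σnom=-12.900; wc +0.240/-0.411 → slack +0.240/-0.411; half-tol=0.326, Σhalf²=0.105950
  +B: nom +42.550 → Σnom=29.650; wc +0.010/-0.270 → slack +0.250/-0.681; half-tol=0.140, Σhalf²=0.125550
  +C: nom +31.100 → Σnom=60.750; wc +0.250/-0.430 → slack +0.500/-1.111; half-tol=0.340, Σhalf²=0.241150
  -D: nom -11.990 → Σnom=48.760; wc +0.180/-0.160 → slack +0.680/-1.271; half-tol=0.170, Σhalf²=0.270050
Nominal = 48.760. Worst-case = [48.760 - 1.271, 48.760 + 0.680] = [47.489, 49.440]. RSS = √0.270050 = 0.520.

nominal=48.760 wc=[47.489,49.440] rss=0.520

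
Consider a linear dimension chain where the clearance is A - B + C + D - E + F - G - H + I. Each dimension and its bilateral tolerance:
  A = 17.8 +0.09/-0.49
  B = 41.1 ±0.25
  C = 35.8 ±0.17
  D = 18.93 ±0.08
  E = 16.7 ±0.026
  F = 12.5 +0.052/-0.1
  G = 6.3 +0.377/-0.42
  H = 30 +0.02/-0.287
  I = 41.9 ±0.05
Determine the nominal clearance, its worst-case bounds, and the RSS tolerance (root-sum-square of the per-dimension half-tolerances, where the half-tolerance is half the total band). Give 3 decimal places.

nominal=32.830 wc=[31.267,34.255] rss=0.611

Stack each dimension's contribution:
  +A: nom +17.800 → Σnom=17.800; wc +0.090/-0.490 → slack +0.090/-0.490; half-tol=0.290, Σhalf²=0.084100
  -B: nom -41.100 → Σnom=-23.300; wc +0.250/-0.250 → slack +0.340/-0.740; half-tol=0.250, Σhalf²=0.146600
  +C: nom +35.800 → Σnom=12.500; wc +0.170/-0.170 → slack +0.510/-0.910; half-tol=0.170, Σhalf²=0.175500
  +D: nom +18.930 → Σnom=31.430; wc +0.080/-0.080 → slack +0.590/-0.990; half-tol=0.080, Σhalf²=0.181900
  -E: nom -16.700 → Σnom=14.730; wc +0.026/-0.026 → slack +0.616/-1.016; half-tol=0.026, Σhalf²=0.182576
  +F: nom +12.500 → Σnom=27.230; wc +0.052/-0.100 → slack +0.668/-1.116; half-tol=0.076, Σhalf²=0.188352
  -G: nom -6.300 → Σnom=20.930; wc +0.420/-0.377 → slack +1.088/-1.493; half-tol=0.398, Σhalf²=0.347154
  -H: nom -30.000 → Σnom=-9.070; wc +0.287/-0.020 → slack +1.375/-1.513; half-tol=0.153, Σhalf²=0.370717
  +I: nom +41.900 → Σnom=32.830; wc +0.050/-0.050 → slack +1.425/-1.563; half-tol=0.050, Σhalf²=0.373217
Nominal = 32.830. Worst-case = [32.830 - 1.563, 32.830 + 1.425] = [31.267, 34.255]. RSS = √0.373217 = 0.611.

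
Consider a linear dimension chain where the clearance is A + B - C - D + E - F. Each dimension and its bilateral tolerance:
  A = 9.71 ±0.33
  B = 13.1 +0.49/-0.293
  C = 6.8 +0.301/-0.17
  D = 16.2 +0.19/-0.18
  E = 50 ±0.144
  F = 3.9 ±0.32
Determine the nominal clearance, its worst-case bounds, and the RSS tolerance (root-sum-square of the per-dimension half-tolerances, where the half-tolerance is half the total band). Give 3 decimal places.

nominal=45.910 wc=[44.332,47.544] rss=0.689

Stack each dimension's contribution:
  +A: nom +9.710 → Σnom=9.710; wc +0.330/-0.330 → slack +0.330/-0.330; half-tol=0.330, Σhalf²=0.108900
  +B: nom +13.100 → Σnom=22.810; wc +0.490/-0.293 → slack +0.820/-0.623; half-tol=0.391, Σhalf²=0.262172
  -C: nom -6.800 → Σnom=16.010; wc +0.170/-0.301 → slack +0.990/-0.924; half-tol=0.235, Σhalf²=0.317632
  -D: nom -16.200 → Σnom=-0.190; wc +0.180/-0.190 → slack +1.170/-1.114; half-tol=0.185, Σhalf²=0.351857
  +E: nom +50.000 → Σnom=49.810; wc +0.144/-0.144 → slack +1.314/-1.258; half-tol=0.144, Σhalf²=0.372593
  -F: nom -3.900 → Σnom=45.910; wc +0.320/-0.320 → slack +1.634/-1.578; half-tol=0.320, Σhalf²=0.474993
Nominal = 45.910. Worst-case = [45.910 - 1.578, 45.910 + 1.634] = [44.332, 47.544]. RSS = √0.474993 = 0.689.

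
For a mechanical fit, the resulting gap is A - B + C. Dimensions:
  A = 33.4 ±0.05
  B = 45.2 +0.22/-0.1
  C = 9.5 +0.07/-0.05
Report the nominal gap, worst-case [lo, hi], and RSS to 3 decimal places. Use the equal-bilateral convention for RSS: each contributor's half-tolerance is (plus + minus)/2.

Stack each dimension's contribution:
  +A: nom +33.400 → Σnom=33.400; wc +0.050/-0.050 → slack +0.050/-0.050; half-tol=0.050, Σhalf²=0.002500
  -B: nom -45.200 → Σnom=-11.800; wc +0.100/-0.220 → slack +0.150/-0.270; half-tol=0.160, Σhalf²=0.028100
  +C: nom +9.500 → Σnom=-2.300; wc +0.070/-0.050 → slack +0.220/-0.320; half-tol=0.060, Σhalf²=0.031700
Nominal = -2.300. Worst-case = [-2.300 - 0.320, -2.300 + 0.220] = [-2.620, -2.080]. RSS = √0.031700 = 0.178.

nominal=-2.300 wc=[-2.620,-2.080] rss=0.178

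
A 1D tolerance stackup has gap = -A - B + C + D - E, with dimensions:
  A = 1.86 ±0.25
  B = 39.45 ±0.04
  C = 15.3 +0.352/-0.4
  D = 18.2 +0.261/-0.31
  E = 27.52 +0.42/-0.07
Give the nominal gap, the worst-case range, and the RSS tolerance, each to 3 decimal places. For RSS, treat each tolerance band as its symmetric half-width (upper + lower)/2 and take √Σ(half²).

nominal=-35.330 wc=[-36.750,-34.357] rss=0.589

Stack each dimension's contribution:
  -A: nom -1.860 → Σnom=-1.860; wc +0.250/-0.250 → slack +0.250/-0.250; half-tol=0.250, Σhalf²=0.062500
  -B: nom -39.450 → Σnom=-41.310; wc +0.040/-0.040 → slack +0.290/-0.290; half-tol=0.040, Σhalf²=0.064100
  +C: nom +15.300 → Σnom=-26.010; wc +0.352/-0.400 → slack +0.642/-0.690; half-tol=0.376, Σhalf²=0.205476
  +D: nom +18.200 → Σnom=-7.810; wc +0.261/-0.310 → slack +0.903/-1.000; half-tol=0.285, Σhalf²=0.286986
  -E: nom -27.520 → Σnom=-35.330; wc +0.070/-0.420 → slack +0.973/-1.420; half-tol=0.245, Σhalf²=0.347011
Nominal = -35.330. Worst-case = [-35.330 - 1.420, -35.330 + 0.973] = [-36.750, -34.357]. RSS = √0.347011 = 0.589.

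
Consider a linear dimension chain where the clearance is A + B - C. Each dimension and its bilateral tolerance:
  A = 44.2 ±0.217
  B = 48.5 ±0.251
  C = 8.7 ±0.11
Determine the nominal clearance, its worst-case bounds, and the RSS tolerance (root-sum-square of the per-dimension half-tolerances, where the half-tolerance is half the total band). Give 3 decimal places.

Stack each dimension's contribution:
  +A: nom +44.200 → Σnom=44.200; wc +0.217/-0.217 → slack +0.217/-0.217; half-tol=0.217, Σhalf²=0.047089
  +B: nom +48.500 → Σnom=92.700; wc +0.251/-0.251 → slack +0.468/-0.468; half-tol=0.251, Σhalf²=0.110090
  -C: nom -8.700 → Σnom=84.000; wc +0.110/-0.110 → slack +0.578/-0.578; half-tol=0.110, Σhalf²=0.122190
Nominal = 84.000. Worst-case = [84.000 - 0.578, 84.000 + 0.578] = [83.422, 84.578]. RSS = √0.122190 = 0.350.

nominal=84.000 wc=[83.422,84.578] rss=0.350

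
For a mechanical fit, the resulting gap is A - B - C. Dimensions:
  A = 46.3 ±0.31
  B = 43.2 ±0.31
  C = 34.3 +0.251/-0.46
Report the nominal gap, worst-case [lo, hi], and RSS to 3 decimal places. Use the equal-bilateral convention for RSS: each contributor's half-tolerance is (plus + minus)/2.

nominal=-31.200 wc=[-32.071,-30.120] rss=0.564

Stack each dimension's contribution:
  +A: nom +46.300 → Σnom=46.300; wc +0.310/-0.310 → slack +0.310/-0.310; half-tol=0.310, Σhalf²=0.096100
  -B: nom -43.200 → Σnom=3.100; wc +0.310/-0.310 → slack +0.620/-0.620; half-tol=0.310, Σhalf²=0.192200
  -C: nom -34.300 → Σnom=-31.200; wc +0.460/-0.251 → slack +1.080/-0.871; half-tol=0.356, Σhalf²=0.318580
Nominal = -31.200. Worst-case = [-31.200 - 0.871, -31.200 + 1.080] = [-32.071, -30.120]. RSS = √0.318580 = 0.564.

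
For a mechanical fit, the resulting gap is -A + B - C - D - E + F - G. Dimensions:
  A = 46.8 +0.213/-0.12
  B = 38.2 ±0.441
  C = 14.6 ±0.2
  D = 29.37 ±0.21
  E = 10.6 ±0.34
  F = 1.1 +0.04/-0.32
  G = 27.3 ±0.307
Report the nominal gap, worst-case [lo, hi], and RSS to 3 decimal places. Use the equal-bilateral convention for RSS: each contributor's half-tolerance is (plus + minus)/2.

nominal=-89.370 wc=[-91.401,-87.712] rss=0.741

Stack each dimension's contribution:
  -A: nom -46.800 → Σnom=-46.800; wc +0.120/-0.213 → slack +0.120/-0.213; half-tol=0.166, Σhalf²=0.027722
  +B: nom +38.200 → Σnom=-8.600; wc +0.441/-0.441 → slack +0.561/-0.654; half-tol=0.441, Σhalf²=0.222203
  -C: nom -14.600 → Σnom=-23.200; wc +0.200/-0.200 → slack +0.761/-0.854; half-tol=0.200, Σhalf²=0.262203
  -D: nom -29.370 → Σnom=-52.570; wc +0.210/-0.210 → slack +0.971/-1.064; half-tol=0.210, Σhalf²=0.306303
  -E: nom -10.600 → Σnom=-63.170; wc +0.340/-0.340 → slack +1.311/-1.404; half-tol=0.340, Σhalf²=0.421903
  +F: nom +1.100 → Σnom=-62.070; wc +0.040/-0.320 → slack +1.351/-1.724; half-tol=0.180, Σhalf²=0.454303
  -G: nom -27.300 → Σnom=-89.370; wc +0.307/-0.307 → slack +1.658/-2.031; half-tol=0.307, Σhalf²=0.548552
Nominal = -89.370. Worst-case = [-89.370 - 2.031, -89.370 + 1.658] = [-91.401, -87.712]. RSS = √0.548552 = 0.741.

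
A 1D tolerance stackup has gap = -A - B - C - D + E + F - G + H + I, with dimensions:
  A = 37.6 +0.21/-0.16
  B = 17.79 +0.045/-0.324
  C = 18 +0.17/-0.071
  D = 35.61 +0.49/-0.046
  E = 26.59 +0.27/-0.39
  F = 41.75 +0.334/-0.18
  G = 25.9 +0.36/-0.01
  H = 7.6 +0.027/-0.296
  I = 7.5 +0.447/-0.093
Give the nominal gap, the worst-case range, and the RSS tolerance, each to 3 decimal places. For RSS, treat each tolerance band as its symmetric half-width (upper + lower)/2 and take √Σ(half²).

Stack each dimension's contribution:
  -A: nom -37.600 → Σnom=-37.600; wc +0.160/-0.210 → slack +0.160/-0.210; half-tol=0.185, Σhalf²=0.034225
  -B: nom -17.790 → Σnom=-55.390; wc +0.324/-0.045 → slack +0.484/-0.255; half-tol=0.184, Σhalf²=0.068265
  -C: nom -18.000 → Σnom=-73.390; wc +0.071/-0.170 → slack +0.555/-0.425; half-tol=0.120, Σhalf²=0.082785
  -D: nom -35.610 → Σnom=-109.000; wc +0.046/-0.490 → slack +0.601/-0.915; half-tol=0.268, Σhalf²=0.154610
  +E: nom +26.590 → Σnom=-82.410; wc +0.270/-0.390 → slack +0.871/-1.305; half-tol=0.330, Σhalf²=0.263510
  +F: nom +41.750 → Σnom=-40.660; wc +0.334/-0.180 → slack +1.205/-1.485; half-tol=0.257, Σhalf²=0.329558
  -G: nom -25.900 → Σnom=-66.560; wc +0.010/-0.360 → slack +1.215/-1.845; half-tol=0.185, Σhalf²=0.363783
  +H: nom +7.600 → Σnom=-58.960; wc +0.027/-0.296 → slack +1.242/-2.141; half-tol=0.162, Σhalf²=0.389866
  +I: nom +7.500 → Σnom=-51.460; wc +0.447/-0.093 → slack +1.689/-2.234; half-tol=0.270, Σhalf²=0.462766
Nominal = -51.460. Worst-case = [-51.460 - 2.234, -51.460 + 1.689] = [-53.694, -49.771]. RSS = √0.462766 = 0.680.

nominal=-51.460 wc=[-53.694,-49.771] rss=0.680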